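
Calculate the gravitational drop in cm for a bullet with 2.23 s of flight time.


drop = 0.5*g*t^2 = 0.5*9.81*2.23^2 = 24.3921 m ≈ 2439 cm

2439 cm


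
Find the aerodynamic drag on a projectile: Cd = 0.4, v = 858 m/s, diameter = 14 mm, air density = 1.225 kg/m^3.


A = pi*(d/2)^2 = pi*(14/2000)^2 = 1.53938e-04 m^2
Fd = 0.5*Cd*rho*A*v^2 = 0.5*0.4*1.225*1.53938e-04*858^2 = 27.76 N

27.76 N


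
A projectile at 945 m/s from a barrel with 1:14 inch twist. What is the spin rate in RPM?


twist_m = 14*0.0254 = 0.3556 m
spin = v/twist = 945/0.3556 = 2657.48 rev/s
RPM = spin*60 = 2657.48*60 ≈ 159449 RPM

159449 RPM


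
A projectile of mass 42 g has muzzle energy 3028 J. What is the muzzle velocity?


v = sqrt(2*E/m) = sqrt(2*3028/0.042) = 379.7 m/s

379.7 m/s


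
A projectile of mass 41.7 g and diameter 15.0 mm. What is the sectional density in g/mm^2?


SD = m/d^2 = 41.7/15.0^2 = 0.1853 g/mm^2

0.1853 g/mm^2


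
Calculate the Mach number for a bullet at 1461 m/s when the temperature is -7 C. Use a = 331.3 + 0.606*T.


a = 331.3 + 0.606*(-7) = 327.058 m/s
M = v/a = 1461/327.058 = 4.467

4.467


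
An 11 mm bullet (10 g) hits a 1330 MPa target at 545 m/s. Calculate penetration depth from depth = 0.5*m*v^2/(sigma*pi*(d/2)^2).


A = pi*(d/2)^2 = pi*(11/2)^2 = 95.0332 mm^2
E = 0.5*m*v^2 = 0.5*0.01*545^2 = 1485.12 J
depth = E/(sigma*A) = 1485.12 J / (1330 MPa * 95.0332 mm^2) = 1485.12/(1330 * 95.0332) m = 0.01175 m ≈ 11.75 mm

11.75 mm


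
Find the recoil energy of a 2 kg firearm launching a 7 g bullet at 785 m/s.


v_r = m_p*v_p/m_gun = 0.007*785/2 = 2.7475 m/s, E_r = 0.5*m_gun*v_r^2 = 0.5*2*2.7475^2 = 7.549 J

7.549 J


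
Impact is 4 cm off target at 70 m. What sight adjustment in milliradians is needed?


1 mrad subtends 1 cm per 10 m of range, so adj = error_cm / (dist_m / 10) = 4 / (70/10) = 0.5714 mrad

0.5714 mrad


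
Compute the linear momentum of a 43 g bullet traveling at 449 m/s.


p = m*v = 0.043*449 = 19.31 kg·m/s

19.31 kg·m/s


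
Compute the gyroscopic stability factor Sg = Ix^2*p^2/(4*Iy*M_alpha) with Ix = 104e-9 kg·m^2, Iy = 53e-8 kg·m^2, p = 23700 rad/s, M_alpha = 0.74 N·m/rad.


Sg = Ix^2 * p^2 / (4 * Iy * M_alpha) = (104e-9)^2 * 23700^2 / (4 * 53e-8 * 0.74) = 3.873

3.873


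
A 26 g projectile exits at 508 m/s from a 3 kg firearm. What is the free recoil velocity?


v_recoil = m_p * v_p / m_gun = 0.026 * 508 / 3 = 4.403 m/s

4.403 m/s


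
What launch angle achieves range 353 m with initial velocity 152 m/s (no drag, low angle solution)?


sin(2*theta) = R*g/v0^2 = 353*9.81/152^2 = 0.149884, theta = arcsin(0.149884)/2 = 4.31°

4.31 degrees


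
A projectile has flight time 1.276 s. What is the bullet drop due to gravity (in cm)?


drop = 0.5*g*t^2 = 0.5*9.81*1.276^2 = 7.9862 m ≈ 798.6 cm

798.6 cm


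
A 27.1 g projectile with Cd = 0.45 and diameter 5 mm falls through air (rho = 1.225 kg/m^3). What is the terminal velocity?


A = pi*(d/2)^2 = pi*(5/2000)^2 = 1.96350e-05 m^2
vt = sqrt(2mg/(Cd*rho*A)) = sqrt(2*0.0271*9.81/(0.45 * 1.225 * 1.96350e-05)) = 221.6 m/s

221.6 m/s


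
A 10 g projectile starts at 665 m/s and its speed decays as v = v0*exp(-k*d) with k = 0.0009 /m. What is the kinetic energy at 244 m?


v = v0*exp(-k*d) = 665*exp(-0.0009*244) = 533.889 m/s
E = 0.5*m*v^2 = 0.5*0.01*533.889^2 = 1425 J

1425 J


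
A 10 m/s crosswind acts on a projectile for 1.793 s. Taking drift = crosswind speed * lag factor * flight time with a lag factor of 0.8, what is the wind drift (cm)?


drift = v_wind * lag * t = 10 * 0.8 * 1.793 = 14.344 m ≈ 1434 cm

1434 cm


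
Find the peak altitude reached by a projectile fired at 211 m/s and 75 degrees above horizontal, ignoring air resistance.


H = (v0*sin(theta))^2 / (2g) = (211*sin(75°))^2 / (2*9.81) = 2117 m

2117 m


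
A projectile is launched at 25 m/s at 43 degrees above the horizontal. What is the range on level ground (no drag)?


R = v0^2 * sin(2*theta) / g = 25^2 * sin(2*43°) / 9.81 = 63.56 m

63.56 m


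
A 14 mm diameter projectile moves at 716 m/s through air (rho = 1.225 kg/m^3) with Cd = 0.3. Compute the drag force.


A = pi*(d/2)^2 = pi*(14/2000)^2 = 1.53938e-04 m^2
Fd = 0.5*Cd*rho*A*v^2 = 0.5*0.3*1.225*1.53938e-04*716^2 = 14.5 N

14.5 N


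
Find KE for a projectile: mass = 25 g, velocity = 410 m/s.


E = 0.5*m*v^2 = 0.5*0.025*410^2 = 2101 J

2101 J


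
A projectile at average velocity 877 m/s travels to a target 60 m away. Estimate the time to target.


t = d/v = 60/877 = 0.06842 s

0.06842 s


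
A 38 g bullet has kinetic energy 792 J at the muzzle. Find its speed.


v = sqrt(2*E/m) = sqrt(2*792/0.038) = 204.2 m/s

204.2 m/s


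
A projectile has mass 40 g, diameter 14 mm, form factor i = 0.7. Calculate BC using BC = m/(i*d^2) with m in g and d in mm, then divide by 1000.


BC = m/(i*d^2*1000) = 40/(0.7 * 14^2 * 1000) = 0.0002915

0.0002915


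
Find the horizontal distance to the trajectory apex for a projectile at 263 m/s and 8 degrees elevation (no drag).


R = v0^2*sin(2*theta)/g = 263^2*sin(2*8°)/9.81 = 1943.48 m
apex_dist = R/2 = 1943.48/2 = 971.7 m

971.7 m


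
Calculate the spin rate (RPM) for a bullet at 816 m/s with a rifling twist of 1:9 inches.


twist_m = 9*0.0254 = 0.2286 m
spin = v/twist = 816/0.2286 = 3569.554 rev/s
RPM = spin*60 = 3569.554*60 ≈ 214173 RPM

214173 RPM


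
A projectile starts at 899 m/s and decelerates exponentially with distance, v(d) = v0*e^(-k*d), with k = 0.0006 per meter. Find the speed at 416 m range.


v = v0*exp(-k*d) = 899*exp(-0.0006*416) = 700.4 m/s

700.4 m/s


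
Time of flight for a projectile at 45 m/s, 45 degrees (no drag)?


T = 2*v0*sin(theta)/g = 2*45*sin(45°)/9.81 = 6.487 s

6.487 s


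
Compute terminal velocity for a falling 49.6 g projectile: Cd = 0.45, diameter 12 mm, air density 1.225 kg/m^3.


A = pi*(d/2)^2 = pi*(12/2000)^2 = 1.13097e-04 m^2
vt = sqrt(2mg/(Cd*rho*A)) = sqrt(2*0.0496*9.81/(0.45 * 1.225 * 1.13097e-04)) = 124.9 m/s

124.9 m/s


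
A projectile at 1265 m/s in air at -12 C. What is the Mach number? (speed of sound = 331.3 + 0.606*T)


a = 331.3 + 0.606*(-12) = 324.028 m/s
M = v/a = 1265/324.028 = 3.904

3.904


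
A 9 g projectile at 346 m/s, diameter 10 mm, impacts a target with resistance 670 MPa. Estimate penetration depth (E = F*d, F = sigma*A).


A = pi*(d/2)^2 = pi*(10/2)^2 = 78.5398 mm^2
E = 0.5*m*v^2 = 0.5*0.009*346^2 = 538.722 J
depth = E/(sigma*A) = 538.722 J / (670 MPa * 78.5398 mm^2) = 538.722/(670 * 78.5398) m = 0.0102376 m ≈ 10.24 mm

10.24 mm


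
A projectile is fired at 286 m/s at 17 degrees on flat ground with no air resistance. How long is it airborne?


T = 2*v0*sin(theta)/g = 2*286*sin(17°)/9.81 = 17.05 s

17.05 s


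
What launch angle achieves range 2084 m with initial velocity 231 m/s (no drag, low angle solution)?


sin(2*theta) = R*g/v0^2 = 2084*9.81/231^2 = 0.383127, theta = arcsin(0.383127)/2 = 11.26°

11.26 degrees


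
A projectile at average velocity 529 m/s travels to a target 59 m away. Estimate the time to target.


t = d/v = 59/529 = 0.1115 s

0.1115 s


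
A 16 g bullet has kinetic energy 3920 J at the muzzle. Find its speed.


v = sqrt(2*E/m) = sqrt(2*3920/0.016) = 700 m/s

700 m/s


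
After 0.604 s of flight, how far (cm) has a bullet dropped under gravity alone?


drop = 0.5*g*t^2 = 0.5*9.81*0.604^2 = 1.78942 m ≈ 178.9 cm

178.9 cm


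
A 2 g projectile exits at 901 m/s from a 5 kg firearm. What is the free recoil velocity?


v_recoil = m_p * v_p / m_gun = 0.002 * 901 / 5 = 0.3604 m/s

0.3604 m/s


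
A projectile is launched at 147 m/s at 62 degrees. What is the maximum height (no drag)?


H = (v0*sin(theta))^2 / (2g) = (147*sin(62°))^2 / (2*9.81) = 858.6 m

858.6 m


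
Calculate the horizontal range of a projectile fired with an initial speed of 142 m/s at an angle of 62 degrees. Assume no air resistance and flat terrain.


R = v0^2 * sin(2*theta) / g = 142^2 * sin(2*62°) / 9.81 = 1704 m

1704 m


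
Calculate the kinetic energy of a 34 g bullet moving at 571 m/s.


E = 0.5*m*v^2 = 0.5*0.034*571^2 = 5543 J

5543 J


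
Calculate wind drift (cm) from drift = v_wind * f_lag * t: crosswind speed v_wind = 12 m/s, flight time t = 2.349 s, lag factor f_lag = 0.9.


drift = v_wind * lag * t = 12 * 0.9 * 2.349 = 25.3692 m ≈ 2537 cm

2537 cm


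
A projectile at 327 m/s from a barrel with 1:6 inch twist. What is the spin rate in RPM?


twist_m = 6*0.0254 = 0.1524 m
spin = v/twist = 327/0.1524 = 2145.669 rev/s
RPM = spin*60 = 2145.669*60 ≈ 128740 RPM

128740 RPM


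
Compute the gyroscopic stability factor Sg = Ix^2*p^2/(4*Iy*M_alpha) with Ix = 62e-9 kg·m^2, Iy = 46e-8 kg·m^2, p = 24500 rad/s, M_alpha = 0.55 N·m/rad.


Sg = Ix^2 * p^2 / (4 * Iy * M_alpha) = (62e-9)^2 * 24500^2 / (4 * 46e-8 * 0.55) = 2.28

2.28


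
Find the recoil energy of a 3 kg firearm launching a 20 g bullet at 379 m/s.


v_r = m_p*v_p/m_gun = 0.02*379/3 = 2.52667 m/s, E_r = 0.5*m_gun*v_r^2 = 0.5*3*2.52667^2 = 9.576 J

9.576 J


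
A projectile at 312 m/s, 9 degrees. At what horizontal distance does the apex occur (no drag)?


R = v0^2*sin(2*theta)/g = 312^2*sin(2*9°)/9.81 = 3066.36 m
apex_dist = R/2 = 3066.36/2 = 1533 m

1533 m


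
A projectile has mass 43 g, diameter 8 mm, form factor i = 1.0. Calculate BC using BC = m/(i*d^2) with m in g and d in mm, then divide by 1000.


BC = m/(i*d^2*1000) = 43/(1.0 * 8^2 * 1000) = 0.0006719

0.0006719


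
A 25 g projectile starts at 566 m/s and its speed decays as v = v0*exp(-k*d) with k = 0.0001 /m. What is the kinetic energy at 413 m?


v = v0*exp(-k*d) = 566*exp(-0.0001*413) = 543.1 m/s
E = 0.5*m*v^2 = 0.5*0.025*543.1^2 = 3687 J

3687 J


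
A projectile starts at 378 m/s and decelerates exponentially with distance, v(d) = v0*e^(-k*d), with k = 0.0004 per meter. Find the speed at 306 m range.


v = v0*exp(-k*d) = 378*exp(-0.0004*306) = 334.5 m/s

334.5 m/s


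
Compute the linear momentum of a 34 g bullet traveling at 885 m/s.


p = m*v = 0.034*885 = 30.09 kg·m/s

30.09 kg·m/s


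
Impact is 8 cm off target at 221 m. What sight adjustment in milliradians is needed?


1 mrad subtends 1 cm per 10 m of range, so adj = error_cm / (dist_m / 10) = 8 / (221/10) = 0.362 mrad

0.362 mrad


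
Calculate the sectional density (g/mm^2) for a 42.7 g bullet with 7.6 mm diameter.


SD = m/d^2 = 42.7/7.6^2 = 0.7393 g/mm^2

0.7393 g/mm^2


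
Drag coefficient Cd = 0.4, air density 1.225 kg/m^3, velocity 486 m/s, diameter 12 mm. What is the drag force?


A = pi*(d/2)^2 = pi*(12/2000)^2 = 1.13097e-04 m^2
Fd = 0.5*Cd*rho*A*v^2 = 0.5*0.4*1.225*1.13097e-04*486^2 = 6.545 N

6.545 N


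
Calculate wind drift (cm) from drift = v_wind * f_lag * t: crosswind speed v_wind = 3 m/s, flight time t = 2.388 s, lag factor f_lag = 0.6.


drift = v_wind * lag * t = 3 * 0.6 * 2.388 = 4.2984 m ≈ 429.8 cm

429.8 cm


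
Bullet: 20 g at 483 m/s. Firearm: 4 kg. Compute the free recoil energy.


v_r = m_p*v_p/m_gun = 0.02*483/4 = 2.415 m/s, E_r = 0.5*m_gun*v_r^2 = 0.5*4*2.415^2 = 11.66 J

11.66 J


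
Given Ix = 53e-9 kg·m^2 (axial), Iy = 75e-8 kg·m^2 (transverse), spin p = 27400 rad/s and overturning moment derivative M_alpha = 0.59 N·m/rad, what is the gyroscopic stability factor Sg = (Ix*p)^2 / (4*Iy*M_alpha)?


Sg = Ix^2 * p^2 / (4 * Iy * M_alpha) = (53e-9)^2 * 27400^2 / (4 * 75e-8 * 0.59) = 1.191

1.191


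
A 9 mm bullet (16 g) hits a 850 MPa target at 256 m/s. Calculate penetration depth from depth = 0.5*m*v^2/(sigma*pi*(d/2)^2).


A = pi*(d/2)^2 = pi*(9/2)^2 = 63.6173 mm^2
E = 0.5*m*v^2 = 0.5*0.016*256^2 = 524.288 J
depth = E/(sigma*A) = 524.288 J / (850 MPa * 63.6173 mm^2) = 524.288/(850 * 63.6173) m = 0.00969563 m ≈ 9.696 mm

9.696 mm


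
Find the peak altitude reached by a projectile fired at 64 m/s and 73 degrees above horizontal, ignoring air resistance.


H = (v0*sin(theta))^2 / (2g) = (64*sin(73°))^2 / (2*9.81) = 190.9 m

190.9 m


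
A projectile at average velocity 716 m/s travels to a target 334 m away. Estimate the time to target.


t = d/v = 334/716 = 0.4665 s

0.4665 s


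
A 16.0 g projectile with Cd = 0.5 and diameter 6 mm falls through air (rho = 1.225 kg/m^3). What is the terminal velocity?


A = pi*(d/2)^2 = pi*(6/2000)^2 = 2.82743e-05 m^2
vt = sqrt(2mg/(Cd*rho*A)) = sqrt(2*0.016*9.81/(0.5 * 1.225 * 2.82743e-05)) = 134.6 m/s

134.6 m/s


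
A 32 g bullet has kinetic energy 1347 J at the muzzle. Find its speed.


v = sqrt(2*E/m) = sqrt(2*1347/0.032) = 290.2 m/s

290.2 m/s


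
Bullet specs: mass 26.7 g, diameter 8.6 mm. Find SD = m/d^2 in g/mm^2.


SD = m/d^2 = 26.7/8.6^2 = 0.361 g/mm^2

0.361 g/mm^2


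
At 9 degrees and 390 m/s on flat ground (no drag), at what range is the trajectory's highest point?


R = v0^2*sin(2*theta)/g = 390^2*sin(2*9°)/9.81 = 4791.18 m
apex_dist = R/2 = 4791.18/2 = 2396 m

2396 m


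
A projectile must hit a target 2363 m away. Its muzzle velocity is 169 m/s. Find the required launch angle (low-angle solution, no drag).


sin(2*theta) = R*g/v0^2 = 2363*9.81/169^2 = 0.811632, theta = arcsin(0.811632)/2 = 27.13°

27.13 degrees


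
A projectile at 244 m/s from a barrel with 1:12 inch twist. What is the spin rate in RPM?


twist_m = 12*0.0254 = 0.3048 m
spin = v/twist = 244/0.3048 = 800.5249 rev/s
RPM = spin*60 = 800.5249*60 ≈ 48031 RPM

48031 RPM


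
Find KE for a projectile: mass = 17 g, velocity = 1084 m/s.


E = 0.5*m*v^2 = 0.5*0.017*1084^2 = 9988 J

9988 J


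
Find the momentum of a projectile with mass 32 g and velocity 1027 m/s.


p = m*v = 0.032*1027 = 32.86 kg·m/s

32.86 kg·m/s


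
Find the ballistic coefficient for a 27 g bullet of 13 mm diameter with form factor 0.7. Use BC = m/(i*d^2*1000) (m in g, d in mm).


BC = m/(i*d^2*1000) = 27/(0.7 * 13^2 * 1000) = 0.0002282

0.0002282


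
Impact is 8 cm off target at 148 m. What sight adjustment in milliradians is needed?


1 mrad subtends 1 cm per 10 m of range, so adj = error_cm / (dist_m / 10) = 8 / (148/10) = 0.5405 mrad

0.5405 mrad


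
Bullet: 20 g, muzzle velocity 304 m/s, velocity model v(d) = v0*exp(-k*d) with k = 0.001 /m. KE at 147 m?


v = v0*exp(-k*d) = 304*exp(-0.001*147) = 262.441 m/s
E = 0.5*m*v^2 = 0.5*0.02*262.441^2 = 688.8 J

688.8 J


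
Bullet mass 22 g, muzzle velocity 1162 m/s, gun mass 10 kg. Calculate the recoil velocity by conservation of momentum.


v_recoil = m_p * v_p / m_gun = 0.022 * 1162 / 10 = 2.556 m/s

2.556 m/s


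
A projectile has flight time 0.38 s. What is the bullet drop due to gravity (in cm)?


drop = 0.5*g*t^2 = 0.5*9.81*0.38^2 = 0.708282 m ≈ 70.83 cm

70.83 cm


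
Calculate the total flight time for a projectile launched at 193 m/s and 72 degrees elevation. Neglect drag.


T = 2*v0*sin(theta)/g = 2*193*sin(72°)/9.81 = 37.42 s

37.42 s


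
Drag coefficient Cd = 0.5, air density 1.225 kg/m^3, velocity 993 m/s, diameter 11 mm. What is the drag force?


A = pi*(d/2)^2 = pi*(11/2000)^2 = 9.50332e-05 m^2
Fd = 0.5*Cd*rho*A*v^2 = 0.5*0.5*1.225*9.50332e-05*993^2 = 28.7 N

28.7 N


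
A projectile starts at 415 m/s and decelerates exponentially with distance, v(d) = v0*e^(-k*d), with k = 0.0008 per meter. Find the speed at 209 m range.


v = v0*exp(-k*d) = 415*exp(-0.0008*209) = 351.1 m/s

351.1 m/s


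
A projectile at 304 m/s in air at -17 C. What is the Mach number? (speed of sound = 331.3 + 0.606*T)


a = 331.3 + 0.606*(-17) = 320.998 m/s
M = v/a = 304/320.998 = 0.947

0.947


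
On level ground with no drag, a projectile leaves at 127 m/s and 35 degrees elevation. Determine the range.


R = v0^2 * sin(2*theta) / g = 127^2 * sin(2*35°) / 9.81 = 1545 m

1545 m


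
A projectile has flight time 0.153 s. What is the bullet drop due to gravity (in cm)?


drop = 0.5*g*t^2 = 0.5*9.81*0.153^2 = 0.114821 m ≈ 11.48 cm

11.48 cm


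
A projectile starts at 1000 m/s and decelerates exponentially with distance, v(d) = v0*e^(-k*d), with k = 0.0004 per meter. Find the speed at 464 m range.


v = v0*exp(-k*d) = 1000*exp(-0.0004*464) = 830.6 m/s

830.6 m/s


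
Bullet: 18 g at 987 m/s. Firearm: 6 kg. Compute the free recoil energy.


v_r = m_p*v_p/m_gun = 0.018*987/6 = 2.961 m/s, E_r = 0.5*m_gun*v_r^2 = 0.5*6*2.961^2 = 26.3 J

26.3 J


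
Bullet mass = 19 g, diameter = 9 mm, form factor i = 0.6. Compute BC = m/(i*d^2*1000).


BC = m/(i*d^2*1000) = 19/(0.6 * 9^2 * 1000) = 0.0003909

0.0003909


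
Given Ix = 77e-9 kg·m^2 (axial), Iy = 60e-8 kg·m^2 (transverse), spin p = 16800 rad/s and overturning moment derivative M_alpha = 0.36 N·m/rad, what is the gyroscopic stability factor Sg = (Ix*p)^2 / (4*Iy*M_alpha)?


Sg = Ix^2 * p^2 / (4 * Iy * M_alpha) = (77e-9)^2 * 16800^2 / (4 * 60e-8 * 0.36) = 1.937

1.937


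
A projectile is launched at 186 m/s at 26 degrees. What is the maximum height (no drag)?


H = (v0*sin(theta))^2 / (2g) = (186*sin(26°))^2 / (2*9.81) = 338.9 m

338.9 m


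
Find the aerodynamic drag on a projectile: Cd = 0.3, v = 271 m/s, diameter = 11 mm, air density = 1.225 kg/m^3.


A = pi*(d/2)^2 = pi*(11/2000)^2 = 9.50332e-05 m^2
Fd = 0.5*Cd*rho*A*v^2 = 0.5*0.3*1.225*9.50332e-05*271^2 = 1.282 N

1.282 N


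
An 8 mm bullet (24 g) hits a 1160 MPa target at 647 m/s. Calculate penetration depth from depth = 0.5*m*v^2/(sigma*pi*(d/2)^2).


A = pi*(d/2)^2 = pi*(8/2)^2 = 50.2655 mm^2
E = 0.5*m*v^2 = 0.5*0.024*647^2 = 5023.31 J
depth = E/(sigma*A) = 5023.31 J / (1160 MPa * 50.2655 mm^2) = 5023.31/(1160 * 50.2655) m = 0.0861513 m ≈ 86.15 mm

86.15 mm


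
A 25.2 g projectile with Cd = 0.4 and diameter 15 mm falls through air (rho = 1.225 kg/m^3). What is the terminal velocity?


A = pi*(d/2)^2 = pi*(15/2000)^2 = 1.76715e-04 m^2
vt = sqrt(2mg/(Cd*rho*A)) = sqrt(2*0.0252*9.81/(0.4 * 1.225 * 1.76715e-04)) = 75.56 m/s

75.56 m/s


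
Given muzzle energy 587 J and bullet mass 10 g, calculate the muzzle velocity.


v = sqrt(2*E/m) = sqrt(2*587/0.01) = 342.6 m/s

342.6 m/s


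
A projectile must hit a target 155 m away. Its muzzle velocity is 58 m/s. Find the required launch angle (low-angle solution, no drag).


sin(2*theta) = R*g/v0^2 = 155*9.81/58^2 = 0.452007, theta = arcsin(0.452007)/2 = 13.44°

13.44 degrees


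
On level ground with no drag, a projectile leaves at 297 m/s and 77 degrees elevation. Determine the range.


R = v0^2 * sin(2*theta) / g = 297^2 * sin(2*77°) / 9.81 = 3942 m

3942 m


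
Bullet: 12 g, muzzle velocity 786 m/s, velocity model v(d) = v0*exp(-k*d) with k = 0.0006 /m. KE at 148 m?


v = v0*exp(-k*d) = 786*exp(-0.0006*148) = 719.212 m/s
E = 0.5*m*v^2 = 0.5*0.012*719.212^2 = 3104 J

3104 J


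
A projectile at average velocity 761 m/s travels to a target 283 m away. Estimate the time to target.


t = d/v = 283/761 = 0.3719 s

0.3719 s


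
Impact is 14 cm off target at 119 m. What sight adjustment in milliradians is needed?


1 mrad subtends 1 cm per 10 m of range, so adj = error_cm / (dist_m / 10) = 14 / (119/10) = 1.176 mrad

1.176 mrad


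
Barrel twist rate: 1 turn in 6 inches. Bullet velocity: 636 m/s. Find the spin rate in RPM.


twist_m = 6*0.0254 = 0.1524 m
spin = v/twist = 636/0.1524 = 4173.228 rev/s
RPM = spin*60 = 4173.228*60 ≈ 250394 RPM

250394 RPM


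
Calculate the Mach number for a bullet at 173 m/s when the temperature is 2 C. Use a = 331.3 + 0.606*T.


a = 331.3 + 0.606*(2) = 332.512 m/s
M = v/a = 173/332.512 = 0.5203

0.5203


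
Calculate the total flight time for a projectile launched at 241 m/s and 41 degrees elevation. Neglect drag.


T = 2*v0*sin(theta)/g = 2*241*sin(41°)/9.81 = 32.23 s

32.23 s


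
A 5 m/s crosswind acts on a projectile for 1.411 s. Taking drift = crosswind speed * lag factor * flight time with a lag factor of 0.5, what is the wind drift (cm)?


drift = v_wind * lag * t = 5 * 0.5 * 1.411 = 3.5275 m ≈ 352.8 cm

352.8 cm


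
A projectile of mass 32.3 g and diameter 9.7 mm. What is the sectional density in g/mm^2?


SD = m/d^2 = 32.3/9.7^2 = 0.3433 g/mm^2

0.3433 g/mm^2


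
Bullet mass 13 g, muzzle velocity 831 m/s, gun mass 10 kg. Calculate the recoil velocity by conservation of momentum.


v_recoil = m_p * v_p / m_gun = 0.013 * 831 / 10 = 1.08 m/s

1.08 m/s


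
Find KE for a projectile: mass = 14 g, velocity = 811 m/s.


E = 0.5*m*v^2 = 0.5*0.014*811^2 = 4604 J

4604 J


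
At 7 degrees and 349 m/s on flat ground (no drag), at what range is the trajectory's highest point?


R = v0^2*sin(2*theta)/g = 349^2*sin(2*7°)/9.81 = 3003.7 m
apex_dist = R/2 = 3003.7/2 = 1502 m

1502 m


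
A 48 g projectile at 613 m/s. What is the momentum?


p = m*v = 0.048*613 = 29.42 kg·m/s

29.42 kg·m/s


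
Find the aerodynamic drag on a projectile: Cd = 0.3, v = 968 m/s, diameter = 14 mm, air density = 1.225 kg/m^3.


A = pi*(d/2)^2 = pi*(14/2000)^2 = 1.53938e-04 m^2
Fd = 0.5*Cd*rho*A*v^2 = 0.5*0.3*1.225*1.53938e-04*968^2 = 26.5 N

26.5 N


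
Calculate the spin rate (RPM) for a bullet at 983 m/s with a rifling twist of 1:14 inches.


twist_m = 14*0.0254 = 0.3556 m
spin = v/twist = 983/0.3556 = 2764.342 rev/s
RPM = spin*60 = 2764.342*60 ≈ 165861 RPM

165861 RPM


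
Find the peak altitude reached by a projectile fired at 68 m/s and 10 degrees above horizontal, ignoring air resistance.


H = (v0*sin(theta))^2 / (2g) = (68*sin(10°))^2 / (2*9.81) = 7.107 m

7.107 m


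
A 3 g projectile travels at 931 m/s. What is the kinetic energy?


E = 0.5*m*v^2 = 0.5*0.003*931^2 = 1300 J

1300 J


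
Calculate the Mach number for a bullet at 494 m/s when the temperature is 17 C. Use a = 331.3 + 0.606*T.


a = 331.3 + 0.606*(17) = 341.602 m/s
M = v/a = 494/341.602 = 1.446

1.446


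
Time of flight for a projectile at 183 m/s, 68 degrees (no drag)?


T = 2*v0*sin(theta)/g = 2*183*sin(68°)/9.81 = 34.59 s

34.59 s


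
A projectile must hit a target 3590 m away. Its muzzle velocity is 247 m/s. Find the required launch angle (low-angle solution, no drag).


sin(2*theta) = R*g/v0^2 = 3590*9.81/247^2 = 0.577257, theta = arcsin(0.577257)/2 = 17.63°

17.63 degrees


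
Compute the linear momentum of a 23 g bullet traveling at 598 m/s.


p = m*v = 0.023*598 = 13.75 kg·m/s

13.75 kg·m/s


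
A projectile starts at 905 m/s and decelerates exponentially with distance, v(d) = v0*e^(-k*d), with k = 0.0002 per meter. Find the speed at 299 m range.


v = v0*exp(-k*d) = 905*exp(-0.0002*299) = 852.5 m/s

852.5 m/s


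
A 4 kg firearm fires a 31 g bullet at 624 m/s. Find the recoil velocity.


v_recoil = m_p * v_p / m_gun = 0.031 * 624 / 4 = 4.836 m/s

4.836 m/s


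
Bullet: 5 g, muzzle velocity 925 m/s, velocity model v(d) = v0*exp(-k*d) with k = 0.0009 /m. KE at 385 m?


v = v0*exp(-k*d) = 925*exp(-0.0009*385) = 654.122 m/s
E = 0.5*m*v^2 = 0.5*0.005*654.122^2 = 1070 J

1070 J


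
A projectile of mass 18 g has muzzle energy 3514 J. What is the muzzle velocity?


v = sqrt(2*E/m) = sqrt(2*3514/0.018) = 624.9 m/s

624.9 m/s


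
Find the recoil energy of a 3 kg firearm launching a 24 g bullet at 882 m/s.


v_r = m_p*v_p/m_gun = 0.024*882/3 = 7.056 m/s, E_r = 0.5*m_gun*v_r^2 = 0.5*3*7.056^2 = 74.68 J

74.68 J


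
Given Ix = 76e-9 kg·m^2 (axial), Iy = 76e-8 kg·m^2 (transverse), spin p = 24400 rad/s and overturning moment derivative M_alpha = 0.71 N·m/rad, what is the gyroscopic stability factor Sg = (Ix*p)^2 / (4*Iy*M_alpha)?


Sg = Ix^2 * p^2 / (4 * Iy * M_alpha) = (76e-9)^2 * 24400^2 / (4 * 76e-8 * 0.71) = 1.593

1.593


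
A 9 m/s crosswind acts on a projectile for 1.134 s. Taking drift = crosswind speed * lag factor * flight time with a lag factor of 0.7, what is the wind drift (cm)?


drift = v_wind * lag * t = 9 * 0.7 * 1.134 = 7.1442 m ≈ 714.4 cm

714.4 cm


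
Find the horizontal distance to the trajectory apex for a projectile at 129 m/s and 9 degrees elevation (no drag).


R = v0^2*sin(2*theta)/g = 129^2*sin(2*9°)/9.81 = 524.195 m
apex_dist = R/2 = 524.195/2 = 262.1 m

262.1 m


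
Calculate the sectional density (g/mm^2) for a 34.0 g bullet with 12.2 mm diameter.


SD = m/d^2 = 34.0/12.2^2 = 0.2284 g/mm^2

0.2284 g/mm^2


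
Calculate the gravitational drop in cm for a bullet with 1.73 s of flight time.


drop = 0.5*g*t^2 = 0.5*9.81*1.73^2 = 14.6802 m ≈ 1468 cm

1468 cm


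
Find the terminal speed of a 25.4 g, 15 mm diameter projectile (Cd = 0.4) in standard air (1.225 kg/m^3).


A = pi*(d/2)^2 = pi*(15/2000)^2 = 1.76715e-04 m^2
vt = sqrt(2mg/(Cd*rho*A)) = sqrt(2*0.0254*9.81/(0.4 * 1.225 * 1.76715e-04)) = 75.86 m/s

75.86 m/s


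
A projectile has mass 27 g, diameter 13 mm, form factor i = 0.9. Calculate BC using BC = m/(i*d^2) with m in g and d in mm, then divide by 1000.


BC = m/(i*d^2*1000) = 27/(0.9 * 13^2 * 1000) = 0.0001775

0.0001775


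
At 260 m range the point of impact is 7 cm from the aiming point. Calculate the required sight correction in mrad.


1 mrad subtends 1 cm per 10 m of range, so adj = error_cm / (dist_m / 10) = 7 / (260/10) = 0.2692 mrad

0.2692 mrad


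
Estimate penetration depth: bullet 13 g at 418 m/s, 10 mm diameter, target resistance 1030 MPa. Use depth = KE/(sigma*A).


A = pi*(d/2)^2 = pi*(10/2)^2 = 78.5398 mm^2
E = 0.5*m*v^2 = 0.5*0.013*418^2 = 1135.71 J
depth = E/(sigma*A) = 1135.71 J / (1030 MPa * 78.5398 mm^2) = 1135.71/(1030 * 78.5398) m = 0.0140391 m ≈ 14.04 mm

14.04 mm


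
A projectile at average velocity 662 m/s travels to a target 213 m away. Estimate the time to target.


t = d/v = 213/662 = 0.3218 s

0.3218 s


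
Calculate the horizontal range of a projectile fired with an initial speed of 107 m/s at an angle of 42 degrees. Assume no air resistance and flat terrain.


R = v0^2 * sin(2*theta) / g = 107^2 * sin(2*42°) / 9.81 = 1161 m

1161 m


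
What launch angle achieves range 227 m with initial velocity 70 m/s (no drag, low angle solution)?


sin(2*theta) = R*g/v0^2 = 227*9.81/70^2 = 0.454463, theta = arcsin(0.454463)/2 = 13.52°

13.52 degrees


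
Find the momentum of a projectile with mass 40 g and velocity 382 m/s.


p = m*v = 0.04*382 = 15.28 kg·m/s

15.28 kg·m/s


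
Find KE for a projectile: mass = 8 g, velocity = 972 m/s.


E = 0.5*m*v^2 = 0.5*0.008*972^2 = 3779 J

3779 J


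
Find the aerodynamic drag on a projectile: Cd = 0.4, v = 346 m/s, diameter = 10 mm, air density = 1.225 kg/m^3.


A = pi*(d/2)^2 = pi*(10/2000)^2 = 7.85398e-05 m^2
Fd = 0.5*Cd*rho*A*v^2 = 0.5*0.4*1.225*7.85398e-05*346^2 = 2.304 N

2.304 N


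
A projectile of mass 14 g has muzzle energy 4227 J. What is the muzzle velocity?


v = sqrt(2*E/m) = sqrt(2*4227/0.014) = 777.1 m/s

777.1 m/s


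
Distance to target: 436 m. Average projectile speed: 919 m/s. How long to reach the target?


t = d/v = 436/919 = 0.4744 s

0.4744 s


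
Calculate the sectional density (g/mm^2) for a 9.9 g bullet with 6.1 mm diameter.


SD = m/d^2 = 9.9/6.1^2 = 0.2661 g/mm^2

0.2661 g/mm^2


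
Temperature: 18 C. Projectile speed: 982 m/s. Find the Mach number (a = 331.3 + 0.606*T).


a = 331.3 + 0.606*(18) = 342.208 m/s
M = v/a = 982/342.208 = 2.87

2.87


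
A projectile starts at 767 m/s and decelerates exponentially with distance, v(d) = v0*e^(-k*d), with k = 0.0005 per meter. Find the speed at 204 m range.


v = v0*exp(-k*d) = 767*exp(-0.0005*204) = 692.6 m/s

692.6 m/s


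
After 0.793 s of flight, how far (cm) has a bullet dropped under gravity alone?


drop = 0.5*g*t^2 = 0.5*9.81*0.793^2 = 3.0845 m ≈ 308.5 cm

308.5 cm


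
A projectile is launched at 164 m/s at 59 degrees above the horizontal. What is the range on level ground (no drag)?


R = v0^2 * sin(2*theta) / g = 164^2 * sin(2*59°) / 9.81 = 2421 m

2421 m


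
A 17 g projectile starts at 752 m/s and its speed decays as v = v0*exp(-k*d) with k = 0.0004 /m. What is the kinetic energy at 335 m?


v = v0*exp(-k*d) = 752*exp(-0.0004*335) = 657.692 m/s
E = 0.5*m*v^2 = 0.5*0.017*657.692^2 = 3677 J

3677 J


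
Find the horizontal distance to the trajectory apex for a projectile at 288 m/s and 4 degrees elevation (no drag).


R = v0^2*sin(2*theta)/g = 288^2*sin(2*4°)/9.81 = 1176.71 m
apex_dist = R/2 = 1176.71/2 = 588.4 m

588.4 m


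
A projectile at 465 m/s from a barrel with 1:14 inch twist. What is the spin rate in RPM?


twist_m = 14*0.0254 = 0.3556 m
spin = v/twist = 465/0.3556 = 1307.649 rev/s
RPM = spin*60 = 1307.649*60 ≈ 78459 RPM

78459 RPM


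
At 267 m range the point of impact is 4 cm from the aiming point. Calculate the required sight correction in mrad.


1 mrad subtends 1 cm per 10 m of range, so adj = error_cm / (dist_m / 10) = 4 / (267/10) = 0.1498 mrad

0.1498 mrad


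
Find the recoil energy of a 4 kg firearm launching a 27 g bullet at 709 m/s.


v_r = m_p*v_p/m_gun = 0.027*709/4 = 4.78575 m/s, E_r = 0.5*m_gun*v_r^2 = 0.5*4*4.78575^2 = 45.81 J

45.81 J


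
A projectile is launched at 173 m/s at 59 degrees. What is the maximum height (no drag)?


H = (v0*sin(theta))^2 / (2g) = (173*sin(59°))^2 / (2*9.81) = 1121 m

1121 m


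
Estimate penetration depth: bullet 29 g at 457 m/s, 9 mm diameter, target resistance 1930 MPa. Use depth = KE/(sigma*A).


A = pi*(d/2)^2 = pi*(9/2)^2 = 63.6173 mm^2
E = 0.5*m*v^2 = 0.5*0.029*457^2 = 3028.31 J
depth = E/(sigma*A) = 3028.31 J / (1930 MPa * 63.6173 mm^2) = 3028.31/(1930 * 63.6173) m = 0.0246643 m ≈ 24.66 mm

24.66 mm


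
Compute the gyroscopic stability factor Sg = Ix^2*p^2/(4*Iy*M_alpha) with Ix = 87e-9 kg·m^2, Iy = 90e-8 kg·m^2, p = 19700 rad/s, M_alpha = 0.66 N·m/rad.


Sg = Ix^2 * p^2 / (4 * Iy * M_alpha) = (87e-9)^2 * 19700^2 / (4 * 90e-8 * 0.66) = 1.236

1.236


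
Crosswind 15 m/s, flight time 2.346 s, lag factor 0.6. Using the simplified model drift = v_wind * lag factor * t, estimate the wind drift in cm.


drift = v_wind * lag * t = 15 * 0.6 * 2.346 = 21.114 m ≈ 2111 cm

2111 cm


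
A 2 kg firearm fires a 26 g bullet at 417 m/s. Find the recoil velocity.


v_recoil = m_p * v_p / m_gun = 0.026 * 417 / 2 = 5.421 m/s

5.421 m/s


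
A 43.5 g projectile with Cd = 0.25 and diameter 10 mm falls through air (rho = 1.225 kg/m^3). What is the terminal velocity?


A = pi*(d/2)^2 = pi*(10/2000)^2 = 7.85398e-05 m^2
vt = sqrt(2mg/(Cd*rho*A)) = sqrt(2*0.0435*9.81/(0.25 * 1.225 * 7.85398e-05)) = 188.4 m/s

188.4 m/s


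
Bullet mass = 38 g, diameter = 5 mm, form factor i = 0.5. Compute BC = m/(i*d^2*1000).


BC = m/(i*d^2*1000) = 38/(0.5 * 5^2 * 1000) = 0.00304

0.00304


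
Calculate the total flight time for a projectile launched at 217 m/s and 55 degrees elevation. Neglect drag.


T = 2*v0*sin(theta)/g = 2*217*sin(55°)/9.81 = 36.24 s

36.24 s


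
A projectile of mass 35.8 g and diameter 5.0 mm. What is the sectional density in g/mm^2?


SD = m/d^2 = 35.8/5.0^2 = 1.432 g/mm^2

1.432 g/mm^2


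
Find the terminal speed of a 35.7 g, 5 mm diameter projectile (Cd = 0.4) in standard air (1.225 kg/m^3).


A = pi*(d/2)^2 = pi*(5/2000)^2 = 1.96350e-05 m^2
vt = sqrt(2mg/(Cd*rho*A)) = sqrt(2*0.0357*9.81/(0.4 * 1.225 * 1.96350e-05)) = 269.8 m/s

269.8 m/s


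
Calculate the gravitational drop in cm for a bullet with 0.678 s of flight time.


drop = 0.5*g*t^2 = 0.5*9.81*0.678^2 = 2.25475 m ≈ 225.5 cm

225.5 cm


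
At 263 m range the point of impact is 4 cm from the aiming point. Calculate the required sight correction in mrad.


1 mrad subtends 1 cm per 10 m of range, so adj = error_cm / (dist_m / 10) = 4 / (263/10) = 0.1521 mrad

0.1521 mrad


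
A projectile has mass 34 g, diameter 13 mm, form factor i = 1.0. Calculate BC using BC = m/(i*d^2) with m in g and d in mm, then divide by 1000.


BC = m/(i*d^2*1000) = 34/(1.0 * 13^2 * 1000) = 0.0002012

0.0002012


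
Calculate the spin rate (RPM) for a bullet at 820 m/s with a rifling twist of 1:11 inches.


twist_m = 11*0.0254 = 0.2794 m
spin = v/twist = 820/0.2794 = 2934.86 rev/s
RPM = spin*60 = 2934.86*60 ≈ 176092 RPM

176092 RPM


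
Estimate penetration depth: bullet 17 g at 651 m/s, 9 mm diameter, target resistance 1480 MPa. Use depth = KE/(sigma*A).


A = pi*(d/2)^2 = pi*(9/2)^2 = 63.6173 mm^2
E = 0.5*m*v^2 = 0.5*0.017*651^2 = 3602.31 J
depth = E/(sigma*A) = 3602.31 J / (1480 MPa * 63.6173 mm^2) = 3602.31/(1480 * 63.6173) m = 0.0382599 m ≈ 38.26 mm

38.26 mm


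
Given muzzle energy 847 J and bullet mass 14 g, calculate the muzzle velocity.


v = sqrt(2*E/m) = sqrt(2*847/0.014) = 347.9 m/s

347.9 m/s


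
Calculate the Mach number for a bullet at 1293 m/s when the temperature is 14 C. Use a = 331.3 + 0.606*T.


a = 331.3 + 0.606*(14) = 339.784 m/s
M = v/a = 1293/339.784 = 3.805

3.805


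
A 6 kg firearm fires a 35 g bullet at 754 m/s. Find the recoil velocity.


v_recoil = m_p * v_p / m_gun = 0.035 * 754 / 6 = 4.398 m/s

4.398 m/s


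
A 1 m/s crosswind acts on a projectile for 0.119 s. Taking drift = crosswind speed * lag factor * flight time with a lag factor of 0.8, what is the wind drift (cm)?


drift = v_wind * lag * t = 1 * 0.8 * 0.119 = 0.0952 m ≈ 9.52 cm

9.52 cm


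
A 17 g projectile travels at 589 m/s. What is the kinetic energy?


E = 0.5*m*v^2 = 0.5*0.017*589^2 = 2949 J

2949 J


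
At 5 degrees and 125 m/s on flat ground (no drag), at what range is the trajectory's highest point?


R = v0^2*sin(2*theta)/g = 125^2*sin(2*5°)/9.81 = 276.58 m
apex_dist = R/2 = 276.58/2 = 138.3 m

138.3 m


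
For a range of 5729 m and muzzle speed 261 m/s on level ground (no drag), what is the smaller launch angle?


sin(2*theta) = R*g/v0^2 = 5729*9.81/261^2 = 0.825024, theta = arcsin(0.825024)/2 = 27.8°

27.8 degrees


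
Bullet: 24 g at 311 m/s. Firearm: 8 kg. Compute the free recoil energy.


v_r = m_p*v_p/m_gun = 0.024*311/8 = 0.933 m/s, E_r = 0.5*m_gun*v_r^2 = 0.5*8*0.933^2 = 3.482 J

3.482 J


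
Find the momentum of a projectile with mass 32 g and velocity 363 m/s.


p = m*v = 0.032*363 = 11.62 kg·m/s

11.62 kg·m/s


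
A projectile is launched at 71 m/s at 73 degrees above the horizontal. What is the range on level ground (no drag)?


R = v0^2 * sin(2*theta) / g = 71^2 * sin(2*73°) / 9.81 = 287.3 m

287.3 m


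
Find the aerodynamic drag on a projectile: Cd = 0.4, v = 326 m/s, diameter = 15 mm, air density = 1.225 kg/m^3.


A = pi*(d/2)^2 = pi*(15/2000)^2 = 1.76715e-04 m^2
Fd = 0.5*Cd*rho*A*v^2 = 0.5*0.4*1.225*1.76715e-04*326^2 = 4.601 N

4.601 N


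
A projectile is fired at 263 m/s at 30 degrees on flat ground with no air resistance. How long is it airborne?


T = 2*v0*sin(theta)/g = 2*263*sin(30°)/9.81 = 26.81 s

26.81 s


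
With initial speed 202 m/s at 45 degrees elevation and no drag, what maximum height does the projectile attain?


H = (v0*sin(theta))^2 / (2g) = (202*sin(45°))^2 / (2*9.81) = 1040 m

1040 m


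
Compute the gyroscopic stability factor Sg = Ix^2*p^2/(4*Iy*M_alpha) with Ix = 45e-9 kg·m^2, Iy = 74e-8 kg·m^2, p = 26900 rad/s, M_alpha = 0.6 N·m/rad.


Sg = Ix^2 * p^2 / (4 * Iy * M_alpha) = (45e-9)^2 * 26900^2 / (4 * 74e-8 * 0.6) = 0.8251

0.8251


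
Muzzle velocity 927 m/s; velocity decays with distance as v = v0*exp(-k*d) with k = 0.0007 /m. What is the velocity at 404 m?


v = v0*exp(-k*d) = 927*exp(-0.0007*404) = 698.7 m/s

698.7 m/s


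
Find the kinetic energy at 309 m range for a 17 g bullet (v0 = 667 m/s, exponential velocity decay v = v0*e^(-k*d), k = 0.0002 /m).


v = v0*exp(-k*d) = 667*exp(-0.0002*309) = 627.027 m/s
E = 0.5*m*v^2 = 0.5*0.017*627.027^2 = 3342 J

3342 J


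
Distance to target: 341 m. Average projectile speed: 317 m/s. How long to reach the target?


t = d/v = 341/317 = 1.076 s

1.076 s


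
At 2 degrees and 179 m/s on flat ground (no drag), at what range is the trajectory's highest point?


R = v0^2*sin(2*theta)/g = 179^2*sin(2*2°)/9.81 = 227.836 m
apex_dist = R/2 = 227.836/2 = 113.9 m

113.9 m


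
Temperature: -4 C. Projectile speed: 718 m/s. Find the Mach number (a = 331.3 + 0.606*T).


a = 331.3 + 0.606*(-4) = 328.876 m/s
M = v/a = 718/328.876 = 2.183

2.183


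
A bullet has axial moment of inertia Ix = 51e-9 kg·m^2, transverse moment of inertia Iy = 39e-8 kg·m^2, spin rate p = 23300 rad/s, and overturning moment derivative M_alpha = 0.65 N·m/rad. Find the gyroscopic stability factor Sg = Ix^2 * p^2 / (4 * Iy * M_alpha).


Sg = Ix^2 * p^2 / (4 * Iy * M_alpha) = (51e-9)^2 * 23300^2 / (4 * 39e-8 * 0.65) = 1.393

1.393


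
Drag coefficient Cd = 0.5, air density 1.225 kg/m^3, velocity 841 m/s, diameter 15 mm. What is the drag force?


A = pi*(d/2)^2 = pi*(15/2000)^2 = 1.76715e-04 m^2
Fd = 0.5*Cd*rho*A*v^2 = 0.5*0.5*1.225*1.76715e-04*841^2 = 38.28 N

38.28 N


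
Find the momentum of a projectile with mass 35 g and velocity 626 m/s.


p = m*v = 0.035*626 = 21.91 kg·m/s

21.91 kg·m/s


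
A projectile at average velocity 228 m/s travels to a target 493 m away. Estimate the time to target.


t = d/v = 493/228 = 2.162 s

2.162 s


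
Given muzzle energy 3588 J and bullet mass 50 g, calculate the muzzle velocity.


v = sqrt(2*E/m) = sqrt(2*3588/0.05) = 378.8 m/s

378.8 m/s


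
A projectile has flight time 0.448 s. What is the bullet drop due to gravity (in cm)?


drop = 0.5*g*t^2 = 0.5*9.81*0.448^2 = 0.984453 m ≈ 98.45 cm

98.45 cm


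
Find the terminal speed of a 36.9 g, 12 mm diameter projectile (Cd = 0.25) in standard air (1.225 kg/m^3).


A = pi*(d/2)^2 = pi*(12/2000)^2 = 1.13097e-04 m^2
vt = sqrt(2mg/(Cd*rho*A)) = sqrt(2*0.0369*9.81/(0.25 * 1.225 * 1.13097e-04)) = 144.6 m/s

144.6 m/s


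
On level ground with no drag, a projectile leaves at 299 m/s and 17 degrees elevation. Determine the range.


R = v0^2 * sin(2*theta) / g = 299^2 * sin(2*17°) / 9.81 = 5096 m

5096 m


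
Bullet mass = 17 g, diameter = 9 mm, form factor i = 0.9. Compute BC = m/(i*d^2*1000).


BC = m/(i*d^2*1000) = 17/(0.9 * 9^2 * 1000) = 0.0002332

0.0002332


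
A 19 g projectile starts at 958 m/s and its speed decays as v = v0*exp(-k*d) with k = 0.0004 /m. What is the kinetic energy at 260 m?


v = v0*exp(-k*d) = 958*exp(-0.0004*260) = 863.374 m/s
E = 0.5*m*v^2 = 0.5*0.019*863.374^2 = 7081 J

7081 J


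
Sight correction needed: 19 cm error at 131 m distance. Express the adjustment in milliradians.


1 mrad subtends 1 cm per 10 m of range, so adj = error_cm / (dist_m / 10) = 19 / (131/10) = 1.45 mrad

1.45 mrad


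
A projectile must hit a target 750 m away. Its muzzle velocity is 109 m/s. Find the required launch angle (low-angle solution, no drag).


sin(2*theta) = R*g/v0^2 = 750*9.81/109^2 = 0.619266, theta = arcsin(0.619266)/2 = 19.13°

19.13 degrees


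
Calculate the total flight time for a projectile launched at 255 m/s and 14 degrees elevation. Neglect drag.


T = 2*v0*sin(theta)/g = 2*255*sin(14°)/9.81 = 12.58 s

12.58 s


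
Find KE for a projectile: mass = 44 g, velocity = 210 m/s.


E = 0.5*m*v^2 = 0.5*0.044*210^2 = 970.2 J

970.2 J


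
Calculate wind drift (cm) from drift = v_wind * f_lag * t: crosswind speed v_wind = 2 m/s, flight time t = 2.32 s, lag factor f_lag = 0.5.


drift = v_wind * lag * t = 2 * 0.5 * 2.32 = 2.32 m ≈ 232 cm

232 cm


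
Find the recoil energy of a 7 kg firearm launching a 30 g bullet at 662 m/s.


v_r = m_p*v_p/m_gun = 0.03*662/7 = 2.83714 m/s, E_r = 0.5*m_gun*v_r^2 = 0.5*7*2.83714^2 = 28.17 J

28.17 J
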